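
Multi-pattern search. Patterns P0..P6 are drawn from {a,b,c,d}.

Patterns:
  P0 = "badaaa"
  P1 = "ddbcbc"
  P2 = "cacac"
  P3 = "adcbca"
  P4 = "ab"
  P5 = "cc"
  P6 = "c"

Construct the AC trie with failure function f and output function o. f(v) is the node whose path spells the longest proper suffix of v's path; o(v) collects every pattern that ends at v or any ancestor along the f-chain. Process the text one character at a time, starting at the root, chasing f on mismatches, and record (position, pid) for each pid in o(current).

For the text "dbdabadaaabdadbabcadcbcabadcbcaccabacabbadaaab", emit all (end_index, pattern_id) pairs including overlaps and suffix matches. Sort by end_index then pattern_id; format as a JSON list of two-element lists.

Build automaton:
Trie (insert patterns):
  0='ε' goto a→18 b→1 c→13 d→7
  1='b' goto a→2
  2='ba' goto d→3
  3='bad' goto a→4
  4='bada' goto a→5
  5='badaa' goto a→6
  6='badaaa' goto ·  [P0 ends]
  7='d' goto d→8
  8='dd' goto b→9
  9='ddb' goto c→10
  10='ddbc' goto b→11
  11='ddbcb' goto c→12
  12='ddbcbc' goto ·  [P1 ends]
  13='c' goto a→14 c→25  [P6 ends]
  14='ca' goto c→15
  15='cac' goto a→16
  16='caca' goto c→17
  17='cacac' goto ·  [P2 ends]
  18='a' goto b→24 d→19
  19='ad' goto c→20
  20='adc' goto b→21
  21='adcb' goto c→22
  22='adcbc' goto a→23
  23='adcbca' goto ·  [P3 ends]
  24='ab' goto ·  [P4 ends]
  25='cc' goto ·  [P5 ends]

Failure links (BFS by depth):
  fail(1) 'b': from fail(0)=0 chase 'b': 0 ⇒ 0;  out=∅∪out(0)=∅
  fail(7) 'd': from fail(0)=0 chase 'd': 0 ⇒ 0;  out=∅∪out(0)=∅
  fail(13) 'c': from fail(0)=0 chase 'c': 0 ⇒ 0;  out={6}∪out(0)={6}
  fail(18) 'a': from fail(0)=0 chase 'a': 0 ⇒ 0;  out=∅∪out(0)=∅
  fail(2) 'ba': from fail(1)=0 chase 'a': 0 ⇒ 18;  out=∅∪out(18)=∅
  fail(8) 'dd': from fail(7)=0 chase 'd': 0 ⇒ 7;  out=∅∪out(7)=∅
  fail(14) 'ca': from fail(13)=0 chase 'a': 0 ⇒ 18;  out=∅∪out(18)=∅
  fail(19) 'ad': from fail(18)=0 chase 'd': 0 ⇒ 7;  out=∅∪out(7)=∅
  fail(24) 'ab': from fail(18)=0 chase 'b': 0 ⇒ 1;  out={4}∪out(1)={4}
  fail(25) 'cc': from fail(13)=0 chase 'c': 0 ⇒ 13;  out={5}∪out(13)={5,6}
  fail(3) 'bad': from fail(2)=18 chase 'd': 18 ⇒ 19;  out=∅∪out(19)=∅
  fail(9) 'ddb': from fail(8)=7 chase 'b': 7→0 ⇒ 1;  out=∅∪out(1)=∅
  fail(15) 'cac': from fail(14)=18 chase 'c': 18→0 ⇒ 13;  out=∅∪out(13)={6}
  fail(20) 'adc': from fail(19)=7 chase 'c': 7→0 ⇒ 13;  out=∅∪out(13)={6}
  fail(4) 'bada': from fail(3)=19 chase 'a': 19→7→0 ⇒ 18;  out=∅∪out(18)=∅
  fail(10) 'ddbc': from fail(9)=1 chase 'c': 1→0 ⇒ 13;  out=∅∪out(13)={6}
  fail(16) 'caca': from fail(15)=13 chase 'a': 13 ⇒ 14;  out=∅∪out(14)=∅
  fail(21) 'adcb': from fail(20)=13 chase 'b': 13→0 ⇒ 1;  out=∅∪out(1)=∅
  fail(5) 'badaa': from fail(4)=18 chase 'a': 18→0 ⇒ 18;  out=∅∪out(18)=∅
  fail(11) 'ddbcb': from fail(10)=13 chase 'b': 13→0 ⇒ 1;  out=∅∪out(1)=∅
  fail(17) 'cacac': from fail(16)=14 chase 'c': 14 ⇒ 15;  out={2}∪out(15)={2,6}
  fail(22) 'adcbc': from fail(21)=1 chase 'c': 1→0 ⇒ 13;  out=∅∪out(13)={6}
  fail(6) 'badaaa': from fail(5)=18 chase 'a': 18→0 ⇒ 18;  out={0}∪out(18)={0}
  fail(12) 'ddbcbc': from fail(11)=1 chase 'c': 1→0 ⇒ 13;  out={1}∪out(13)={1,6}
  fail(23) 'adcbca': from fail(22)=13 chase 'a': 13 ⇒ 14;  out={3}∪out(14)={3}

Run:
pos 0 'd': at 7
pos 1 'b': at 1 ·f
pos 2 'd': at 7 ·f
pos 3 'a': at 18 ·f
pos 4 'b': at 24  emit P4@[3:4]
pos 5 'a': at 2 ·f
pos 6 'd': at 3
pos 7 'a': at 4
pos 8 'a': at 5
pos 9 'a': at 6  emit P0@[4:9]
pos 10 'b': at 24 ·f  emit P4@[9:10]
pos 11 'd': at 7 ·f
pos 12 'a': at 18 ·f
pos 13 'd': at 19
pos 14 'b': at 1 ·f
pos 15 'a': at 2
pos 16 'b': at 24 ·f  emit P4@[15:16]
pos 17 'c': at 13 ·f  emit P6@[17:17]
pos 18 'a': at 14
pos 19 'd': at 19 ·f
pos 20 'c': at 20  emit P6@[20:20]
pos 21 'b': at 21
pos 22 'c': at 22  emit P6@[22:22]
pos 23 'a': at 23  emit P3@[18:23]
pos 24 'b': at 24 ·f  emit P4@[23:24]
pos 25 'a': at 2 ·f
pos 26 'd': at 3
pos 27 'c': at 20 ·f  emit P6@[27:27]
pos 28 'b': at 21
pos 29 'c': at 22  emit P6@[29:29]
pos 30 'a': at 23  emit P3@[25:30]
pos 31 'c': at 15 ·f  emit P6@[31:31]
pos 32 'c': at 25 ·f  emit P5@[31:32],P6@[32:32]
pos 33 'a': at 14 ·f
pos 34 'b': at 24 ·f  emit P4@[33:34]
pos 35 'a': at 2 ·f
pos 36 'c': at 13 ·f  emit P6@[36:36]
pos 37 'a': at 14
pos 38 'b': at 24 ·f  emit P4@[37:38]
pos 39 'b': at 1 ·f
pos 40 'a': at 2
pos 41 'd': at 3
pos 42 'a': at 4
pos 43 'a': at 5
pos 44 'a': at 6  emit P0@[39:44]
pos 45 'b': at 24 ·f  emit P4@[44:45]

Matches: [[4,4],[9,0],[10,4],[16,4],[17,6],[20,6],[22,6],[23,3],[24,4],[27,6],[29,6],[30,3],[31,6],[32,5],[32,6],[34,4],[36,6],[38,4],[44,0],[45,4]]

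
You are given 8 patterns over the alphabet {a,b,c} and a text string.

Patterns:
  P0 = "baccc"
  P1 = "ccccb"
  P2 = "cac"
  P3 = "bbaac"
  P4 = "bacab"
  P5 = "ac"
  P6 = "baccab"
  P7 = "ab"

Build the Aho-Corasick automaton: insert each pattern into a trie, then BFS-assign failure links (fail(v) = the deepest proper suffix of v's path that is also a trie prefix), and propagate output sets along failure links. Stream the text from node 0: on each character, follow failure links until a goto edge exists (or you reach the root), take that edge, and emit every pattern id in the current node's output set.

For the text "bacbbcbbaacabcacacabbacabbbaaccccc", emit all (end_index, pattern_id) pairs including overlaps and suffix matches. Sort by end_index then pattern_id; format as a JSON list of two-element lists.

Build automaton:
Trie nodes:
  0='ε' goto a→19 b→1 c→6
  1='b' goto a→2 b→13
  2='ba' goto c→3
  3='bac' goto a→17 c→4
  4='bacc' goto a→21 c→5
  5='baccc' goto ·  [P0 ends]
  6='c' goto a→11 c→7
  7='cc' goto c→8
  8='ccc' goto c→9
  9='cccc' goto b→10
  10='ccccb' goto ·  [P1 ends]
  11='ca' goto c→12
  12='cac' goto ·  [P2 ends]
  13='bb' goto a→14
  14='bba' goto a→15
  15='bbaa' goto c→16
  16='bbaac' goto ·  [P3 ends]
  17='baca' goto b→18
  18='bacab' goto ·  [P4 ends]
  19='a' goto b→23 c→20
  20='ac' goto ·  [P5 ends]
  21='bacca' goto b→22
  22='baccab' goto ·  [P6 ends]
  23='ab' goto ·  [P7 ends]

Failure links (BFS by depth):
  n1('b'): parent n0 fail=0; on 'b' 0 → fail=0;  out ∅∪∅=∅
  n6('c'): parent n0 fail=0; on 'c' 0 → fail=0;  out ∅∪∅=∅
  n19('a'): parent n0 fail=0; on 'a' 0 → fail=0;  out ∅∪∅=∅
  n2('ba'): parent n1 fail=0; on 'a' 0 → fail=19;  out ∅∪∅=∅
  n7('cc'): parent n6 fail=0; on 'c' 0 → fail=6;  out ∅∪∅=∅
  n11('ca'): parent n6 fail=0; on 'a' 0 → fail=19;  out ∅∪∅=∅
  n13('bb'): parent n1 fail=0; on 'b' 0 → fail=1;  out ∅∪∅=∅
  n20('ac'): parent n19 fail=0; on 'c' 0 → fail=6;  out {5}∪∅={5}
  n23('ab'): parent n19 fail=0; on 'b' 0 → fail=1;  out {7}∪∅={7}
  n3('bac'): parent n2 fail=19; on 'c' 19 → fail=20;  out ∅∪{5}={5}
  n8('ccc'): parent n7 fail=6; on 'c' 6 → fail=7;  out ∅∪∅=∅
  n12('cac'): parent n11 fail=19; on 'c' 19 → fail=20;  out {2}∪{5}={2,5}
  n14('bba'): parent n13 fail=1; on 'a' 1 → fail=2;  out ∅∪∅=∅
  n4('bacc'): parent n3 fail=20; on 'c' 20→6 → fail=7;  out ∅∪∅=∅
  n9('cccc'): parent n8 fail=7; on 'c' 7 → fail=8;  out ∅∪∅=∅
  n15('bbaa'): parent n14 fail=2; on 'a' 2→19→0 → fail=19;  out ∅∪∅=∅
  n17('baca'): parent n3 fail=20; on 'a' 20→6 → fail=11;  out ∅∪∅=∅
  n5('baccc'): parent n4 fail=7; on 'c' 7 → fail=8;  out {0}∪∅={0}
  n10('ccccb'): parent n9 fail=8; on 'b' 8→7→6→0 → fail=1;  out {1}∪∅={1}
  n16('bbaac'): parent n15 fail=19; on 'c' 19 → fail=20;  out {3}∪{5}={3,5}
  n18('bacab'): parent n17 fail=11; on 'b' 11→19 → fail=23;  out {4}∪{7}={4,7}
  n21('bacca'): parent n4 fail=7; on 'a' 7→6 → fail=11;  out ∅∪∅=∅
  n22('baccab'): parent n21 fail=11; on 'b' 11→19 → fail=23;  out {6}∪{7}={6,7}

Scan:
i=0 'b': node 0→1
i=1 'a': node 1→2
i=2 'c': node 2→3  → match P5@[1:2]
i=3 'b': node 3→1 (fail-walked)
i=4 'b': node 1→13
i=5 'c': node 13→6 (fail-walked)
i=6 'b': node 6→1 (fail-walked)
i=7 'b': node 1→13
i=8 'a': node 13→14
i=9 'a': node 14→15
i=10 'c': node 15→16  → match P3@[6:10],P5@[9:10]
i=11 'a': node 16→11 (fail-walked)
i=12 'b': node 11→23 (fail-walked)  → match P7@[11:12]
i=13 'c': node 23→6 (fail-walked)
i=14 'a': node 6→11
i=15 'c': node 11→12  → match P2@[13:15],P5@[14:15]
i=16 'a': node 12→11 (fail-walked)
i=17 'c': node 11→12  → match P2@[15:17],P5@[16:17]
i=18 'a': node 12→11 (fail-walked)
i=19 'b': node 11→23 (fail-walked)  → match P7@[18:19]
i=20 'b': node 23→13 (fail-walked)
i=21 'a': node 13→14
i=22 'c': node 14→3 (fail-walked)  → match P5@[21:22]
i=23 'a': node 3→17
i=24 'b': node 17→18  → match P4@[20:24],P7@[23:24]
i=25 'b': node 18→13 (fail-walked)
i=26 'b': node 13→13 (fail-walked)
i=27 'a': node 13→14
i=28 'a': node 14→15
i=29 'c': node 15→16  → match P3@[25:29],P5@[28:29]
i=30 'c': node 16→7 (fail-walked)
i=31 'c': node 7→8
i=32 'c': node 8→9
i=33 'c': node 9→9 (fail-walked)

All matches (sorted): [[2,5],[10,3],[10,5],[12,7],[15,2],[15,5],[17,2],[17,5],[19,7],[22,5],[24,4],[24,7],[29,3],[29,5]]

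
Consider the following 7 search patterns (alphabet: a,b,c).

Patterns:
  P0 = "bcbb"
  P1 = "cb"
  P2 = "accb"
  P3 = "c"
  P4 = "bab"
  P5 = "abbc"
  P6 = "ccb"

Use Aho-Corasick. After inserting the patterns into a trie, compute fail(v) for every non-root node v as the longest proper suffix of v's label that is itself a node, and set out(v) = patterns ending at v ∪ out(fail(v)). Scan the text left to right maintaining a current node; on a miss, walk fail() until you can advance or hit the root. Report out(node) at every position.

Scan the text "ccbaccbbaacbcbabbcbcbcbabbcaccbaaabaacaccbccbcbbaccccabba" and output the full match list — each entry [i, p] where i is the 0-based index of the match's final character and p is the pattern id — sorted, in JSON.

Construct AC machine:
Trie nodes:
  n0 'ε': a→7 b→1 c→5
  n1 'b': a→11 c→2
  n2 'bc': b→3
  n3 'bcb': b→4
  n4 'bcbb': ·  [P0 ends]
  n5 'c': b→6 c→16  [P3 ends]
  n6 'cb': ·  [P1 ends]
  n7 'a': b→13 c→8
  n8 'ac': c→9
  n9 'acc': b→10
  n10 'accb': ·  [P2 ends]
  n11 'ba': b→12
  n12 'bab': ·  [P4 ends]
  n13 'ab': b→14
  n14 'abb': c→15
  n15 'abbc': ·  [P5 ends]
  n16 'cc': b→17
  n17 'ccb': ·  [P6 ends]

Failure links (BFS by depth):
  n1('b'): parent n0 fail=0; on 'b' 0 → fail=0;  out ∅∪∅=∅
  n5('c'): parent n0 fail=0; on 'c' 0 → fail=0;  out {3}∪∅={3}
  n7('a'): parent n0 fail=0; on 'a' 0 → fail=0;  out ∅∪∅=∅
  n2('bc'): parent n1 fail=0; on 'c' 0 → fail=5;  out ∅∪{3}={3}
  n6('cb'): parent n5 fail=0; on 'b' 0 → fail=1;  out {1}∪∅={1}
  n8('ac'): parent n7 fail=0; on 'c' 0 → fail=5;  out ∅∪{3}={3}
  n11('ba'): parent n1 fail=0; on 'a' 0 → fail=7;  out ∅∪∅=∅
  n13('ab'): parent n7 fail=0; on 'b' 0 → fail=1;  out ∅∪∅=∅
  n16('cc'): parent n5 fail=0; on 'c' 0 → fail=5;  out ∅∪{3}={3}
  n3('bcb'): parent n2 fail=5; on 'b' 5 → fail=6;  out ∅∪{1}={1}
  n9('acc'): parent n8 fail=5; on 'c' 5 → fail=16;  out ∅∪{3}={3}
  n12('bab'): parent n11 fail=7; on 'b' 7 → fail=13;  out {4}∪∅={4}
  n14('abb'): parent n13 fail=1; on 'b' 1→0 → fail=1;  out ∅∪∅=∅
  n17('ccb'): parent n16 fail=5; on 'b' 5 → fail=6;  out {6}∪{1}={1,6}
  n4('bcbb'): parent n3 fail=6; on 'b' 6→1→0 → fail=1;  out {0}∪∅={0}
  n10('accb'): parent n9 fail=16; on 'b' 16 → fail=17;  out {2}∪{1,6}={1,2,6}
  n15('abbc'): parent n14 fail=1; on 'c' 1 → fail=2;  out {5}∪{3}={3,5}

Run:
pos 0 'c': at 5  → match P3@[0:0]
pos 1 'c': at 16  → match P3@[1:1]
pos 2 'b': at 17  → match P1@[1:2],P6@[0:2]
pos 3 'a': at 11 (via fail)
pos 4 'c': at 8 (via fail)  → match P3@[4:4]
pos 5 'c': at 9  → match P3@[5:5]
pos 6 'b': at 10  → match P1@[5:6],P2@[3:6],P6@[4:6]
pos 7 'b': at 1 (via fail)
pos 8 'a': at 11
pos 9 'a': at 7 (via fail)
pos 10 'c': at 8  → match P3@[10:10]
pos 11 'b': at 6 (via fail)  → match P1@[10:11]
pos 12 'c': at 2 (via fail)  → match P3@[12:12]
pos 13 'b': at 3  → match P1@[12:13]
pos 14 'a': at 11 (via fail)
pos 15 'b': at 12  → match P4@[13:15]
pos 16 'b': at 14 (via fail)
pos 17 'c': at 15  → match P3@[17:17],P5@[14:17]
pos 18 'b': at 3 (via fail)  → match P1@[17:18]
pos 19 'c': at 2 (via fail)  → match P3@[19:19]
pos 20 'b': at 3  → match P1@[19:20]
pos 21 'c': at 2 (via fail)  → match P3@[21:21]
pos 22 'b': at 3  → match P1@[21:22]
pos 23 'a': at 11 (via fail)
pos 24 'b': at 12  → match P4@[22:24]
pos 25 'b': at 14 (via fail)
pos 26 'c': at 15  → match P3@[26:26],P5@[23:26]
pos 27 'a': at 7 (via fail)
pos 28 'c': at 8  → match P3@[28:28]
pos 29 'c': at 9  → match P3@[29:29]
pos 30 'b': at 10  → match P1@[29:30],P2@[27:30],P6@[28:30]
pos 31 'a': at 11 (via fail)
pos 32 'a': at 7 (via fail)
pos 33 'a': at 7 (via fail)
pos 34 'b': at 13
pos 35 'a': at 11 (via fail)
pos 36 'a': at 7 (via fail)
pos 37 'c': at 8  → match P3@[37:37]
pos 38 'a': at 7 (via fail)
pos 39 'c': at 8  → match P3@[39:39]
pos 40 'c': at 9  → match P3@[40:40]
pos 41 'b': at 10  → match P1@[40:41],P2@[38:41],P6@[39:41]
pos 42 'c': at 2 (via fail)  → match P3@[42:42]
pos 43 'c': at 16 (via fail)  → match P3@[43:43]
pos 44 'b': at 17  → match P1@[43:44],P6@[42:44]
pos 45 'c': at 2 (via fail)  → match P3@[45:45]
pos 46 'b': at 3  → match P1@[45:46]
pos 47 'b': at 4  → match P0@[44:47]
pos 48 'a': at 11 (via fail)
pos 49 'c': at 8 (via fail)  → match P3@[49:49]
pos 50 'c': at 9  → match P3@[50:50]
pos 51 'c': at 16 (via fail)  → match P3@[51:51]
pos 52 'c': at 16 (via fail)  → match P3@[52:52]
pos 53 'a': at 7 (via fail)
pos 54 'b': at 13
pos 55 'b': at 14
pos 56 'a': at 11 (via fail)

All matches (sorted): [[0,3],[1,3],[2,1],[2,6],[4,3],[5,3],[6,1],[6,2],[6,6],[10,3],[11,1],[12,3],[13,1],[15,4],[17,3],[17,5],[18,1],[19,3],[20,1],[21,3],[22,1],[24,4],[26,3],[26,5],[28,3],[29,3],[30,1],[30,2],[30,6],[37,3],[39,3],[40,3],[41,1],[41,2],[41,6],[42,3],[43,3],[44,1],[44,6],[45,3],[46,1],[47,0],[49,3],[50,3],[51,3],[52,3]]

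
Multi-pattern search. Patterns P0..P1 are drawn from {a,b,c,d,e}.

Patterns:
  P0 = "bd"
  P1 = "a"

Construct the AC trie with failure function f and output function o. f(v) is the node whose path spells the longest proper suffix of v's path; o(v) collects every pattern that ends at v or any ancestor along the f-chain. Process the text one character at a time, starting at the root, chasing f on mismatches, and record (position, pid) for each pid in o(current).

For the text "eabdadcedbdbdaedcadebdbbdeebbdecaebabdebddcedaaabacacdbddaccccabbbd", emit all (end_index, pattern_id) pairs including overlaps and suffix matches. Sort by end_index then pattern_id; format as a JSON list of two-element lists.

Build:
Trie (insert patterns):
  n0 'ε': a→3 b→1
  n1 'b': d→2
  n2 'bd': ·  ←P0
  n3 'a': ·  ←P1

BFS fail/out derivation:
  fail(1) 'b': from fail(0)=0 chase 'b': 0 ⇒ 0;  out=∅∪out(0)=∅
  fail(3) 'a': from fail(0)=0 chase 'a': 0 ⇒ 0;  out={1}∪out(0)={1}
  fail(2) 'bd': from fail(1)=0 chase 'd': 0 ⇒ 0;  out={0}∪out(0)={0}

Run:
i=0 'e': node 0→0
i=1 'a': node 0→3  emit P1@[1:1]
i=2 'b': node 3→1 (via fail)
i=3 'd': node 1→2  emit P0@[2:3]
i=4 'a': node 2→3 (via fail)  emit P1@[4:4]
i=5 'd': node 3→0 (via fail)
i=6 'c': node 0→0
i=7 'e': node 0→0
i=8 'd': node 0→0
i=9 'b': node 0→1
i=10 'd': node 1→2  emit P0@[9:10]
i=11 'b': node 2→1 (via fail)
i=12 'd': node 1→2  emit P0@[11:12]
i=13 'a': node 2→3 (via fail)  emit P1@[13:13]
i=14 'e': node 3→0 (via fail)
i=15 'd': node 0→0
i=16 'c': node 0→0
i=17 'a': node 0→3  emit P1@[17:17]
i=18 'd': node 3→0 (via fail)
i=19 'e': node 0→0
i=20 'b': node 0→1
i=21 'd': node 1→2  emit P0@[20:21]
i=22 'b': node 2→1 (via fail)
i=23 'b': node 1→1 (via fail)
i=24 'd': node 1→2  emit P0@[23:24]
i=25 'e': node 2→0 (via fail)
i=26 'e': node 0→0
i=27 'b': node 0→1
i=28 'b': node 1→1 (via fail)
i=29 'd': node 1→2  emit P0@[28:29]
i=30 'e': node 2→0 (via fail)
i=31 'c': node 0→0
i=32 'a': node 0→3  emit P1@[32:32]
i=33 'e': node 3→0 (via fail)
i=34 'b': node 0→1
i=35 'a': node 1→3 (via fail)  emit P1@[35:35]
i=36 'b': node 3→1 (via fail)
i=37 'd': node 1→2  emit P0@[36:37]
i=38 'e': node 2→0 (via fail)
i=39 'b': node 0→1
i=40 'd': node 1→2  emit P0@[39:40]
i=41 'd': node 2→0 (via fail)
i=42 'c': node 0→0
i=43 'e': node 0→0
i=44 'd': node 0→0
i=45 'a': node 0→3  emit P1@[45:45]
i=46 'a': node 3→3 (via fail)  emit P1@[46:46]
i=47 'a': node 3→3 (via fail)  emit P1@[47:47]
i=48 'b': node 3→1 (via fail)
i=49 'a': node 1→3 (via fail)  emit P1@[49:49]
i=50 'c': node 3→0 (via fail)
i=51 'a': node 0→3  emit P1@[51:51]
i=52 'c': node 3→0 (via fail)
i=53 'd': node 0→0
i=54 'b': node 0→1
i=55 'd': node 1→2  emit P0@[54:55]
i=56 'd': node 2→0 (via fail)
i=57 'a': node 0→3  emit P1@[57:57]
i=58 'c': node 3→0 (via fail)
i=59 'c': node 0→0
i=60 'c': node 0→0
i=61 'c': node 0→0
i=62 'a': node 0→3  emit P1@[62:62]
i=63 'b': node 3→1 (via fail)
i=64 'b': node 1→1 (via fail)
i=65 'b': node 1→1 (via fail)
i=66 'd': node 1→2  emit P0@[65:66]

Result: [[1,1],[3,0],[4,1],[10,0],[12,0],[13,1],[17,1],[21,0],[24,0],[29,0],[32,1],[35,1],[37,0],[40,0],[45,1],[46,1],[47,1],[49,1],[51,1],[55,0],[57,1],[62,1],[66,0]]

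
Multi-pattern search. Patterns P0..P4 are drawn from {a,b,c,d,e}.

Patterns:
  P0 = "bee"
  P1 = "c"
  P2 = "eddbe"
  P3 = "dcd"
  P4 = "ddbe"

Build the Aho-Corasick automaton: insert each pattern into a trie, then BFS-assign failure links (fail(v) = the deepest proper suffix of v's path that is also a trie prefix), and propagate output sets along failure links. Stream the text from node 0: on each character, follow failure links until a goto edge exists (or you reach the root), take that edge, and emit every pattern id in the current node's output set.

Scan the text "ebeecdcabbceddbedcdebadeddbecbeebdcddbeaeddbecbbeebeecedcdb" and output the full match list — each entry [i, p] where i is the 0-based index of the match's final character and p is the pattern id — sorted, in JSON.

Build automaton:
Trie nodes:
  0='ε' goto b→1 c→4 d→10 e→5
  1='b' goto e→2
  2='be' goto e→3
  3='bee' goto ·  ←P0
  4='c' goto ·  ←P1
  5='e' goto d→6
  6='ed' goto d→7
  7='edd' goto b→8
  8='eddb' goto e→9
  9='eddbe' goto ·  ←P2
  10='d' goto c→11 d→13
  11='dc' goto d→12
  12='dcd' goto ·  ←P3
  13='dd' goto b→14
  14='ddb' goto e→15
  15='ddbe' goto ·  ←P4

BFS fail/out derivation:
  fail(1) 'b': from fail(0)=0 chase 'b': 0 ⇒ 0;  out=∅∪out(0)=∅
  fail(4) 'c': from fail(0)=0 chase 'c': 0 ⇒ 0;  out={1}∪out(0)={1}
  fail(5) 'e': from fail(0)=0 chase 'e': 0 ⇒ 0;  out=∅∪out(0)=∅
  fail(10) 'd': from fail(0)=0 chase 'd': 0 ⇒ 0;  out=∅∪out(0)=∅
  fail(2) 'be': from fail(1)=0 chase 'e': 0 ⇒ 5;  out=∅∪out(5)=∅
  fail(6) 'ed': from fail(5)=0 chase 'd': 0 ⇒ 10;  out=∅∪out(10)=∅
  fail(11) 'dc': from fail(10)=0 chase 'c': 0 ⇒ 4;  out=∅∪out(4)={1}
  fail(13) 'dd': from fail(10)=0 chase 'd': 0 ⇒ 10;  out=∅∪out(10)=∅
  fail(3) 'bee': from fail(2)=5 chase 'e': 5→0 ⇒ 5;  out={0}∪out(5)={0}
  fail(7) 'edd': from fail(6)=10 chase 'd': 10 ⇒ 13;  out=∅∪out(13)=∅
  fail(12) 'dcd': from fail(11)=4 chase 'd': 4→0 ⇒ 10;  out={3}∪out(10)={3}
  fail(14) 'ddb': from fail(13)=10 chase 'b': 10→0 ⇒ 1;  out=∅∪out(1)=∅
  fail(8) 'eddb': from fail(7)=13 chase 'b': 13 ⇒ 14;  out=∅∪out(14)=∅
  fail(15) 'ddbe': from fail(14)=1 chase 'e': 1 ⇒ 2;  out={4}∪out(2)={4}
  fail(9) 'eddbe': from fail(8)=14 chase 'e': 14 ⇒ 15;  out={2}∪out(15)={2,4}

Scan:
i=0 'e': node 0→5
i=1 'b': node 5→1 ·f
i=2 'e': node 1→2
i=3 'e': node 2→3  → match P0@[1:3]
i=4 'c': node 3→4 ·f  → match P1@[4:4]
i=5 'd': node 4→10 ·f
i=6 'c': node 10→11  → match P1@[6:6]
i=7 'a': node 11→0 ·f
i=8 'b': node 0→1
i=9 'b': node 1→1 ·f
i=10 'c': node 1→4 ·f  → match P1@[10:10]
i=11 'e': node 4→5 ·f
i=12 'd': node 5→6
i=13 'd': node 6→7
i=14 'b': node 7→8
i=15 'e': node 8→9  → match P2@[11:15],P4@[12:15]
i=16 'd': node 9→6 ·f
i=17 'c': node 6→11 ·f  → match P1@[17:17]
i=18 'd': node 11→12  → match P3@[16:18]
i=19 'e': node 12→5 ·f
i=20 'b': node 5→1 ·f
i=21 'a': node 1→0 ·f
i=22 'd': node 0→10
i=23 'e': node 10→5 ·f
i=24 'd': node 5→6
i=25 'd': node 6→7
i=26 'b': node 7→8
i=27 'e': node 8→9  → match P2@[23:27],P4@[24:27]
i=28 'c': node 9→4 ·f  → match P1@[28:28]
i=29 'b': node 4→1 ·f
i=30 'e': node 1→2
i=31 'e': node 2→3  → match P0@[29:31]
i=32 'b': node 3→1 ·f
i=33 'd': node 1→10 ·f
i=34 'c': node 10→11  → match P1@[34:34]
i=35 'd': node 11→12  → match P3@[33:35]
i=36 'd': node 12→13 ·f
i=37 'b': node 13→14
i=38 'e': node 14→15  → match P4@[35:38]
i=39 'a': node 15→0 ·f
i=40 'e': node 0→5
i=41 'd': node 5→6
i=42 'd': node 6→7
i=43 'b': node 7→8
i=44 'e': node 8→9  → match P2@[40:44],P4@[41:44]
i=45 'c': node 9→4 ·f  → match P1@[45:45]
i=46 'b': node 4→1 ·f
i=47 'b': node 1→1 ·f
i=48 'e': node 1→2
i=49 'e': node 2→3  → match P0@[47:49]
i=50 'b': node 3→1 ·f
i=51 'e': node 1→2
i=52 'e': node 2→3  → match P0@[50:52]
i=53 'c': node 3→4 ·f  → match P1@[53:53]
i=54 'e': node 4→5 ·f
i=55 'd': node 5→6
i=56 'c': node 6→11 ·f  → match P1@[56:56]
i=57 'd': node 11→12  → match P3@[55:57]
i=58 'b': node 12→1 ·f

All matches (sorted): [[3,0],[4,1],[6,1],[10,1],[15,2],[15,4],[17,1],[18,3],[27,2],[27,4],[28,1],[31,0],[34,1],[35,3],[38,4],[44,2],[44,4],[45,1],[49,0],[52,0],[53,1],[56,1],[57,3]]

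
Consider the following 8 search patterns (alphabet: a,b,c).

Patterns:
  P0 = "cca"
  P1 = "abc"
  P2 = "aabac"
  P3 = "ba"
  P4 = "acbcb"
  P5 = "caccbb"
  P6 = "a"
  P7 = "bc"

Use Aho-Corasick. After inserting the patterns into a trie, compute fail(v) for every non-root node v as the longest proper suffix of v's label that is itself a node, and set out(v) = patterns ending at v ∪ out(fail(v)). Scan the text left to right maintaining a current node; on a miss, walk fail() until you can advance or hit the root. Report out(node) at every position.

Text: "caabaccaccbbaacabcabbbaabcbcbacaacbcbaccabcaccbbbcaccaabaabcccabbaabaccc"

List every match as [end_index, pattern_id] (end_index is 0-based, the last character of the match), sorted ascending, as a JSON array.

Construct AC machine:
Trie (insert patterns):
  n0 'ε': a→4 b→11 c→1
  n1 'c': a→17 c→2
  n2 'cc': a→3
  n3 'cca': ·  [P0 ends]
  n4 'a': a→7 b→5 c→13  [P6 ends]
  n5 'ab': c→6
  n6 'abc': ·  [P1 ends]
  n7 'aa': b→8
  n8 'aab': a→9
  n9 'aaba': c→10
  n10 'aabac': ·  [P2 ends]
  n11 'b': a→12 c→22
  n12 'ba': ·  [P3 ends]
  n13 'ac': b→14
  n14 'acb': c→15
  n15 'acbc': b→16
  n16 'acbcb': ·  [P4 ends]
  n17 'ca': c→18
  n18 'cac': c→19
  n19 'cacc': b→20
  n20 'caccb': b→21
  n21 'caccbb': ·  [P5 ends]
  n22 'bc': ·  [P7 ends]

Failure links (BFS by depth):
  fail(1) 'c': from fail(0)=0 chase 'c': 0 ⇒ 0;  out=∅∪out(0)=∅
  fail(4) 'a': from fail(0)=0 chase 'a': 0 ⇒ 0;  out={6}∪out(0)={6}
  fail(11) 'b': from fail(0)=0 chase 'b': 0 ⇒ 0;  out=∅∪out(0)=∅
  fail(2) 'cc': from fail(1)=0 chase 'c': 0 ⇒ 1;  out=∅∪out(1)=∅
  fail(5) 'ab': from fail(4)=0 chase 'b': 0 ⇒ 11;  out=∅∪out(11)=∅
  fail(7) 'aa': from fail(4)=0 chase 'a': 0 ⇒ 4;  out=∅∪out(4)={6}
  fail(12) 'ba': from fail(11)=0 chase 'a': 0 ⇒ 4;  out={3}∪out(4)={3,6}
  fail(13) 'ac': from fail(4)=0 chase 'c': 0 ⇒ 1;  out=∅∪out(1)=∅
  fail(17) 'ca': from fail(1)=0 chase 'a': 0 ⇒ 4;  out=∅∪out(4)={6}
  fail(22) 'bc': from fail(11)=0 chase 'c': 0 ⇒ 1;  out={7}∪out(1)={7}
  fail(3) 'cca': from fail(2)=1 chase 'a': 1 ⇒ 17;  out={0}∪out(17)={0,6}
  fail(6) 'abc': from fail(5)=11 chase 'c': 11 ⇒ 22;  out={1}∪out(22)={1,7}
  fail(8) 'aab': from fail(7)=4 chase 'b': 4 ⇒ 5;  out=∅∪out(5)=∅
  fail(14) 'acb': from fail(13)=1 chase 'b': 1→0 ⇒ 11;  out=∅∪out(11)=∅
  fail(18) 'cac': from fail(17)=4 chase 'c': 4 ⇒ 13;  out=∅∪out(13)=∅
  fail(9) 'aaba': from fail(8)=5 chase 'a': 5→11 ⇒ 12;  out=∅∪out(12)={3,6}
  fail(15) 'acbc': from fail(14)=11 chase 'c': 11 ⇒ 22;  out=∅∪out(22)={7}
  fail(19) 'cacc': from fail(18)=13 chase 'c': 13→1 ⇒ 2;  out=∅∪out(2)=∅
  fail(10) 'aabac': from fail(9)=12 chase 'c': 12→4 ⇒ 13;  out={2}∪out(13)={2}
  fail(16) 'acbcb': from fail(15)=22 chase 'b': 22→1→0 ⇒ 11;  out={4}∪out(11)={4}
  fail(20) 'caccb': from fail(19)=2 chase 'b': 2→1→0 ⇒ 11;  out=∅∪out(11)=∅
  fail(21) 'caccbb': from fail(20)=11 chase 'b': 11→0 ⇒ 11;  out={5}∪out(11)={5}

Text stream:
[0] read 'c'  n0⇒n1
[1] read 'a'  n1⇒n17  ** P6@[1:1]
[2] read 'a'  n17⇒n7 (fail-walked)  ** P6@[2:2]
[3] read 'b'  n7⇒n8
[4] read 'a'  n8⇒n9  ** P3@[3:4],P6@[4:4]
[5] read 'c'  n9⇒n10  ** P2@[1:5]
[6] read 'c'  n10⇒n2 (fail-walked)
[7] read 'a'  n2⇒n3  ** P0@[5:7],P6@[7:7]
[8] read 'c'  n3⇒n18 (fail-walked)
[9] read 'c'  n18⇒n19
[10] read 'b'  n19⇒n20
[11] read 'b'  n20⇒n21  ** P5@[6:11]
[12] read 'a'  n21⇒n12 (fail-walked)  ** P3@[11:12],P6@[12:12]
[13] read 'a'  n12⇒n7 (fail-walked)  ** P6@[13:13]
[14] read 'c'  n7⇒n13 (fail-walked)
[15] read 'a'  n13⇒n17 (fail-walked)  ** P6@[15:15]
[16] read 'b'  n17⇒n5 (fail-walked)
[17] read 'c'  n5⇒n6  ** P1@[15:17],P7@[16:17]
[18] read 'a'  n6⇒n17 (fail-walked)  ** P6@[18:18]
[19] read 'b'  n17⇒n5 (fail-walked)
[20] read 'b'  n5⇒n11 (fail-walked)
[21] read 'b'  n11⇒n11 (fail-walked)
[22] read 'a'  n11⇒n12  ** P3@[21:22],P6@[22:22]
[23] read 'a'  n12⇒n7 (fail-walked)  ** P6@[23:23]
[24] read 'b'  n7⇒n8
[25] read 'c'  n8⇒n6 (fail-walked)  ** P1@[23:25],P7@[24:25]
[26] read 'b'  n6⇒n11 (fail-walked)
[27] read 'c'  n11⇒n22  ** P7@[26:27]
[28] read 'b'  n22⇒n11 (fail-walked)
[29] read 'a'  n11⇒n12  ** P3@[28:29],P6@[29:29]
[30] read 'c'  n12⇒n13 (fail-walked)
[31] read 'a'  n13⇒n17 (fail-walked)  ** P6@[31:31]
[32] read 'a'  n17⇒n7 (fail-walked)  ** P6@[32:32]
[33] read 'c'  n7⇒n13 (fail-walked)
[34] read 'b'  n13⇒n14
[35] read 'c'  n14⇒n15  ** P7@[34:35]
[36] read 'b'  n15⇒n16  ** P4@[32:36]
[37] read 'a'  n16⇒n12 (fail-walked)  ** P3@[36:37],P6@[37:37]
[38] read 'c'  n12⇒n13 (fail-walked)
[39] read 'c'  n13⇒n2 (fail-walked)
[40] read 'a'  n2⇒n3  ** P0@[38:40],P6@[40:40]
[41] read 'b'  n3⇒n5 (fail-walked)
[42] read 'c'  n5⇒n6  ** P1@[40:42],P7@[41:42]
[43] read 'a'  n6⇒n17 (fail-walked)  ** P6@[43:43]
[44] read 'c'  n17⇒n18
[45] read 'c'  n18⇒n19
[46] read 'b'  n19⇒n20
[47] read 'b'  n20⇒n21  ** P5@[42:47]
[48] read 'b'  n21⇒n11 (fail-walked)
[49] read 'c'  n11⇒n22  ** P7@[48:49]
[50] read 'a'  n22⇒n17 (fail-walked)  ** P6@[50:50]
[51] read 'c'  n17⇒n18
[52] read 'c'  n18⇒n19
[53] read 'a'  n19⇒n3 (fail-walked)  ** P0@[51:53],P6@[53:53]
[54] read 'a'  n3⇒n7 (fail-walked)  ** P6@[54:54]
[55] read 'b'  n7⇒n8
[56] read 'a'  n8⇒n9  ** P3@[55:56],P6@[56:56]
[57] read 'a'  n9⇒n7 (fail-walked)  ** P6@[57:57]
[58] read 'b'  n7⇒n8
[59] read 'c'  n8⇒n6 (fail-walked)  ** P1@[57:59],P7@[58:59]
[60] read 'c'  n6⇒n2 (fail-walked)
[61] read 'c'  n2⇒n2 (fail-walked)
[62] read 'a'  n2⇒n3  ** P0@[60:62],P6@[62:62]
[63] read 'b'  n3⇒n5 (fail-walked)
[64] read 'b'  n5⇒n11 (fail-walked)
[65] read 'a'  n11⇒n12  ** P3@[64:65],P6@[65:65]
[66] read 'a'  n12⇒n7 (fail-walked)  ** P6@[66:66]
[67] read 'b'  n7⇒n8
[68] read 'a'  n8⇒n9  ** P3@[67:68],P6@[68:68]
[69] read 'c'  n9⇒n10  ** P2@[65:69]
[70] read 'c'  n10⇒n2 (fail-walked)
[71] read 'c'  n2⇒n2 (fail-walked)

Result: [[1,6],[2,6],[4,3],[4,6],[5,2],[7,0],[7,6],[11,5],[12,3],[12,6],[13,6],[15,6],[17,1],[17,7],[18,6],[22,3],[22,6],[23,6],[25,1],[25,7],[27,7],[29,3],[29,6],[31,6],[32,6],[35,7],[36,4],[37,3],[37,6],[40,0],[40,6],[42,1],[42,7],[43,6],[47,5],[49,7],[50,6],[53,0],[53,6],[54,6],[56,3],[56,6],[57,6],[59,1],[59,7],[62,0],[62,6],[65,3],[65,6],[66,6],[68,3],[68,6],[69,2]]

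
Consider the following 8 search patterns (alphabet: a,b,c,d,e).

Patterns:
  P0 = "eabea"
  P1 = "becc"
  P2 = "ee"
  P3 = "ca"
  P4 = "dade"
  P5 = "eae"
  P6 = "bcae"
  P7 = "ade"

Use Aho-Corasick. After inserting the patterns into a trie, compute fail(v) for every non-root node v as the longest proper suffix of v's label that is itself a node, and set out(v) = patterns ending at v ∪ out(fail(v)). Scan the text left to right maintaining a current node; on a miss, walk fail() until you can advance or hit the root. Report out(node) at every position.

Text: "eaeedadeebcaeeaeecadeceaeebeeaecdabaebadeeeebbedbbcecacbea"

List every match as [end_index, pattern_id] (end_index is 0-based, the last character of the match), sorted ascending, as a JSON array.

Construct AC machine:
Trie (insert patterns):
  0='ε' goto a→21 b→6 c→11 d→13 e→1
  1='e' goto a→2 e→10
  2='ea' goto b→3 e→17
  3='eab' goto e→4
  4='eabe' goto a→5
  5='eabea' goto ·  [P0 ends]
  6='b' goto c→18 e→7
  7='be' goto c→8
  8='bec' goto c→9
  9='becc' goto ·  [P1 ends]
  10='ee' goto ·  [P2 ends]
  11='c' goto a→12
  12='ca' goto ·  [P3 ends]
  13='d' goto a→14
  14='da' goto d→15
  15='dad' goto e→16
  16='dade' goto ·  [P4 ends]
  17='eae' goto ·  [P5 ends]
  18='bc' goto a→19
  19='bca' goto e→20
  20='bcae' goto ·  [P6 ends]
  21='a' goto d→22
  22='ad' goto e→23
  23='ade' goto ·  [P7 ends]

BFS fail/out derivation:
  fail(1) 'e': from fail(0)=0 chase 'e': 0 ⇒ 0;  out=∅∪out(0)=∅
  fail(6) 'b': from fail(0)=0 chase 'b': 0 ⇒ 0;  out=∅∪out(0)=∅
  fail(11) 'c': from fail(0)=0 chase 'c': 0 ⇒ 0;  out=∅∪out(0)=∅
  fail(13) 'd': from fail(0)=0 chase 'd': 0 ⇒ 0;  out=∅∪out(0)=∅
  fail(21) 'a': from fail(0)=0 chase 'a': 0 ⇒ 0;  out=∅∪out(0)=∅
  fail(2) 'ea': from fail(1)=0 chase 'a': 0 ⇒ 21;  out=∅∪out(21)=∅
  fail(7) 'be': from fail(6)=0 chase 'e': 0 ⇒ 1;  out=∅∪out(1)=∅
  fail(10) 'ee': from fail(1)=0 chase 'e': 0 ⇒ 1;  out={2}∪out(1)={2}
  fail(12) 'ca': from fail(11)=0 chase 'a': 0 ⇒ 21;  out={3}∪out(21)={3}
  fail(14) 'da': from fail(13)=0 chase 'a': 0 ⇒ 21;  out=∅∪out(21)=∅
  fail(18) 'bc': from fail(6)=0 chase 'c': 0 ⇒ 11;  out=∅∪out(11)=∅
  fail(22) 'ad': from fail(21)=0 chase 'd': 0 ⇒ 13;  out=∅∪out(13)=∅
  fail(3) 'eab': from fail(2)=21 chase 'b': 21→0 ⇒ 6;  out=∅∪out(6)=∅
  fail(8) 'bec': from fail(7)=1 chase 'c': 1→0 ⇒ 11;  out=∅∪out(11)=∅
  fail(15) 'dad': from fail(14)=21 chase 'd': 21 ⇒ 22;  out=∅∪out(22)=∅
  fail(17) 'eae': from fail(2)=21 chase 'e': 21→0 ⇒ 1;  out={5}∪out(1)={5}
  fail(19) 'bca': from fail(18)=11 chase 'a': 11 ⇒ 12;  out=∅∪out(12)={3}
  fail(23) 'ade': from fail(22)=13 chase 'e': 13→0 ⇒ 1;  out={7}∪out(1)={7}
  fail(4) 'eabe': from fail(3)=6 chase 'e': 6 ⇒ 7;  out=∅∪out(7)=∅
  fail(9) 'becc': from fail(8)=11 chase 'c': 11→0 ⇒ 11;  out={1}∪out(11)={1}
  fail(16) 'dade': from fail(15)=22 chase 'e': 22 ⇒ 23;  out={4}∪out(23)={4,7}
  fail(20) 'bcae': from fail(19)=12 chase 'e': 12→21→0 ⇒ 1;  out={6}∪out(1)={6}
  fail(5) 'eabea': from fail(4)=7 chase 'a': 7→1 ⇒ 2;  out={0}∪out(2)={0}

Run:
[0] read 'e'  n0⇒n1
[1] read 'a'  n1⇒n2
[2] read 'e'  n2⇒n17  → match P5@[0:2]
[3] read 'e'  n17⇒n10 ·f  → match P2@[2:3]
[4] read 'd'  n10⇒n13 ·f
[5] read 'a'  n13⇒n14
[6] read 'd'  n14⇒n15
[7] read 'e'  n15⇒n16  → match P4@[4:7],P7@[5:7]
[8] read 'e'  n16⇒n10 ·f  → match P2@[7:8]
[9] read 'b'  n10⇒n6 ·f
[10] read 'c'  n6⇒n18
[11] read 'a'  n18⇒n19  → match P3@[10:11]
[12] read 'e'  n19⇒n20  → match P6@[9:12]
[13] read 'e'  n20⇒n10 ·f  → match P2@[12:13]
[14] read 'a'  n10⇒n2 ·f
[15] read 'e'  n2⇒n17  → match P5@[13:15]
[16] read 'e'  n17⇒n10 ·f  → match P2@[15:16]
[17] read 'c'  n10⇒n11 ·f
[18] read 'a'  n11⇒n12  → match P3@[17:18]
[19] read 'd'  n12⇒n22 ·f
[20] read 'e'  n22⇒n23  → match P7@[18:20]
[21] read 'c'  n23⇒n11 ·f
[22] read 'e'  n11⇒n1 ·f
[23] read 'a'  n1⇒n2
[24] read 'e'  n2⇒n17  → match P5@[22:24]
[25] read 'e'  n17⇒n10 ·f  → match P2@[24:25]
[26] read 'b'  n10⇒n6 ·f
[27] read 'e'  n6⇒n7
[28] read 'e'  n7⇒n10 ·f  → match P2@[27:28]
[29] read 'a'  n10⇒n2 ·f
[30] read 'e'  n2⇒n17  → match P5@[28:30]
[31] read 'c'  n17⇒n11 ·f
[32] read 'd'  n11⇒n13 ·f
[33] read 'a'  n13⇒n14
[34] read 'b'  n14⇒n6 ·f
[35] read 'a'  n6⇒n21 ·f
[36] read 'e'  n21⇒n1 ·f
[37] read 'b'  n1⇒n6 ·f
[38] read 'a'  n6⇒n21 ·f
[39] read 'd'  n21⇒n22
[40] read 'e'  n22⇒n23  → match P7@[38:40]
[41] read 'e'  n23⇒n10 ·f  → match P2@[40:41]
[42] read 'e'  n10⇒n10 ·f  → match P2@[41:42]
[43] read 'e'  n10⇒n10 ·f  → match P2@[42:43]
[44] read 'b'  n10⇒n6 ·f
[45] read 'b'  n6⇒n6 ·f
[46] read 'e'  n6⇒n7
[47] read 'd'  n7⇒n13 ·f
[48] read 'b'  n13⇒n6 ·f
[49] read 'b'  n6⇒n6 ·f
[50] read 'c'  n6⇒n18
[51] read 'e'  n18⇒n1 ·f
[52] read 'c'  n1⇒n11 ·f
[53] read 'a'  n11⇒n12  → match P3@[52:53]
[54] read 'c'  n12⇒n11 ·f
[55] read 'b'  n11⇒n6 ·f
[56] read 'e'  n6⇒n7
[57] read 'a'  n7⇒n2 ·f

Result: [[2,5],[3,2],[7,4],[7,7],[8,2],[11,3],[12,6],[13,2],[15,5],[16,2],[18,3],[20,7],[24,5],[25,2],[28,2],[30,5],[40,7],[41,2],[42,2],[43,2],[53,3]]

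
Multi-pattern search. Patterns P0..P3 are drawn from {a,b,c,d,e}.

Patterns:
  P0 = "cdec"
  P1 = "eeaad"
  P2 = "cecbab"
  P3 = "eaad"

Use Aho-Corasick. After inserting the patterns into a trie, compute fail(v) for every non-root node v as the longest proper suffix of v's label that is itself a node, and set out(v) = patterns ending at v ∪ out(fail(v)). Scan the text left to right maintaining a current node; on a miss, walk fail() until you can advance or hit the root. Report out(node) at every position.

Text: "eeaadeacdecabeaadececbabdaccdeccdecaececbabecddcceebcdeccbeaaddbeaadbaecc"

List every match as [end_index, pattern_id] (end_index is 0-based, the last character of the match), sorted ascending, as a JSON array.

Build:
Trie nodes:
  0='ε' goto c→1 e→5
  1='c' goto d→2 e→10
  2='cd' goto e→3
  3='cde' goto c→4
  4='cdec' goto ·  [P0 ends]
  5='e' goto a→15 e→6
  6='ee' goto a→7
  7='eea' goto a→8
  8='eeaa' goto d→9
  9='eeaad' goto ·  [P1 ends]
  10='ce' goto c→11
  11='cec' goto b→12
  12='cecb' goto a→13
  13='cecba' goto b→14
  14='cecbab' goto ·  [P2 ends]
  15='ea' goto a→16
  16='eaa' goto d→17
  17='eaad' goto ·  [P3 ends]

Failure links (BFS by depth):
  fail(1) 'c': from fail(0)=0 chase 'c': 0 ⇒ 0;  out=∅∪out(0)=∅
  fail(5) 'e': from fail(0)=0 chase 'e': 0 ⇒ 0;  out=∅∪out(0)=∅
  fail(2) 'cd': from fail(1)=0 chase 'd': 0 ⇒ 0;  out=∅∪out(0)=∅
  fail(6) 'ee': from fail(5)=0 chase 'e': 0 ⇒ 5;  out=∅∪out(5)=∅
  fail(10) 'ce': from fail(1)=0 chase 'e': 0 ⇒ 5;  out=∅∪out(5)=∅
  fail(15) 'ea': from fail(5)=0 chase 'a': 0 ⇒ 0;  out=∅∪out(0)=∅
  fail(3) 'cde': from fail(2)=0 chase 'e': 0 ⇒ 5;  out=∅∪out(5)=∅
  fail(7) 'eea': from fail(6)=5 chase 'a': 5 ⇒ 15;  out=∅∪out(15)=∅
  fail(11) 'cec': from fail(10)=5 chase 'c': 5→0 ⇒ 1;  out=∅∪out(1)=∅
  fail(16) 'eaa': from fail(15)=0 chase 'a': 0 ⇒ 0;  out=∅∪out(0)=∅
  fail(4) 'cdec': from fail(3)=5 chase 'c': 5→0 ⇒ 1;  out={0}∪out(1)={0}
  fail(8) 'eeaa': from fail(7)=15 chase 'a': 15 ⇒ 16;  out=∅∪out(16)=∅
  fail(12) 'cecb': from fail(11)=1 chase 'b': 1→0 ⇒ 0;  out=∅∪out(0)=∅
  fail(17) 'eaad': from fail(16)=0 chase 'd': 0 ⇒ 0;  out={3}∪out(0)={3}
  fail(9) 'eeaad': from fail(8)=16 chase 'd': 16 ⇒ 17;  out={1}∪out(17)={1,3}
  fail(13) 'cecba': from fail(12)=0 chase 'a': 0 ⇒ 0;  out=∅∪out(0)=∅
  fail(14) 'cecbab': from fail(13)=0 chase 'b': 0 ⇒ 0;  out={2}∪out(0)={2}

Run:
pos 0 'e': at 5
pos 1 'e': at 6
pos 2 'a': at 7
pos 3 'a': at 8
pos 4 'd': at 9  emit P1@[0:4],P3@[1:4]
pos 5 'e': at 5 (fail-walked)
pos 6 'a': at 15
pos 7 'c': at 1 (fail-walked)
pos 8 'd': at 2
pos 9 'e': at 3
pos 10 'c': at 4  emit P0@[7:10]
pos 11 'a': at 0 (fail-walked)
pos 12 'b': at 0
pos 13 'e': at 5
pos 14 'a': at 15
pos 15 'a': at 16
pos 16 'd': at 17  emit P3@[13:16]
pos 17 'e': at 5 (fail-walked)
pos 18 'c': at 1 (fail-walked)
pos 19 'e': at 10
pos 20 'c': at 11
pos 21 'b': at 12
pos 22 'a': at 13
pos 23 'b': at 14  emit P2@[18:23]
pos 24 'd': at 0 (fail-walked)
pos 25 'a': at 0
pos 26 'c': at 1
pos 27 'c': at 1 (fail-walked)
pos 28 'd': at 2
pos 29 'e': at 3
pos 30 'c': at 4  emit P0@[27:30]
pos 31 'c': at 1 (fail-walked)
pos 32 'd': at 2
pos 33 'e': at 3
pos 34 'c': at 4  emit P0@[31:34]
pos 35 'a': at 0 (fail-walked)
pos 36 'e': at 5
pos 37 'c': at 1 (fail-walked)
pos 38 'e': at 10
pos 39 'c': at 11
pos 40 'b': at 12
pos 41 'a': at 13
pos 42 'b': at 14  emit P2@[37:42]
pos 43 'e': at 5 (fail-walked)
pos 44 'c': at 1 (fail-walked)
pos 45 'd': at 2
pos 46 'd': at 0 (fail-walked)
pos 47 'c': at 1
pos 48 'c': at 1 (fail-walked)
pos 49 'e': at 10
pos 50 'e': at 6 (fail-walked)
pos 51 'b': at 0 (fail-walked)
pos 52 'c': at 1
pos 53 'd': at 2
pos 54 'e': at 3
pos 55 'c': at 4  emit P0@[52:55]
pos 56 'c': at 1 (fail-walked)
pos 57 'b': at 0 (fail-walked)
pos 58 'e': at 5
pos 59 'a': at 15
pos 60 'a': at 16
pos 61 'd': at 17  emit P3@[58:61]
pos 62 'd': at 0 (fail-walked)
pos 63 'b': at 0
pos 64 'e': at 5
pos 65 'a': at 15
pos 66 'a': at 16
pos 67 'd': at 17  emit P3@[64:67]
pos 68 'b': at 0 (fail-walked)
pos 69 'a': at 0
pos 70 'e': at 5
pos 71 'c': at 1 (fail-walked)
pos 72 'c': at 1 (fail-walked)

Result: [[4,1],[4,3],[10,0],[16,3],[23,2],[30,0],[34,0],[42,2],[55,0],[61,3],[67,3]]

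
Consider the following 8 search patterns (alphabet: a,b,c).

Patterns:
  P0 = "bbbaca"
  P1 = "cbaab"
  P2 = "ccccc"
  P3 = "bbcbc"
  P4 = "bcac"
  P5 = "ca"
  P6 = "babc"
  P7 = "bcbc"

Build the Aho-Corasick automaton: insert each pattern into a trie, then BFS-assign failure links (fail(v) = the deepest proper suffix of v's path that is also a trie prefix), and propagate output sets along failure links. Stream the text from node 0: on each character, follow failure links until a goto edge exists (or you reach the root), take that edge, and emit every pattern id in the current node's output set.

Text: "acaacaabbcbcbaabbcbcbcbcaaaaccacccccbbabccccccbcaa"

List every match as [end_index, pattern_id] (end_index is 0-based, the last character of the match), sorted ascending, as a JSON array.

Construct AC machine:
Trie nodes:
  n0 'ε': b→1 c→7
  n1 'b': a→23 b→2 c→19
  n2 'bb': b→3 c→16
  n3 'bbb': a→4
  n4 'bbba': c→5
  n5 'bbbac': a→6
  n6 'bbbaca': ·  ←P0
  n7 'c': a→22 b→8 c→12
  n8 'cb': a→9
  n9 'cba': a→10
  n10 'cbaa': b→11
  n11 'cbaab': ·  ←P1
  n12 'cc': c→13
  n13 'ccc': c→14
  n14 'cccc': c→15
  n15 'ccccc': ·  ←P2
  n16 'bbc': b→17
  n17 'bbcb': c→18
  n18 'bbcbc': ·  ←P3
  n19 'bc': a→20 b→26
  n20 'bca': c→21
  n21 'bcac': ·  ←P4
  n22 'ca': ·  ←P5
  n23 'ba': b→24
  n24 'bab': c→25
  n25 'babc': ·  ←P6
  n26 'bcb': c→27
  n27 'bcbc': ·  ←P7

BFS fail/out derivation:
  n1('b'): parent n0 fail=0; on 'b' 0 → fail=0;  out ∅∪∅=∅
  n7('c'): parent n0 fail=0; on 'c' 0 → fail=0;  out ∅∪∅=∅
  n2('bb'): parent n1 fail=0; on 'b' 0 → fail=1;  out ∅∪∅=∅
  n8('cb'): parent n7 fail=0; on 'b' 0 → fail=1;  out ∅∪∅=∅
  n12('cc'): parent n7 fail=0; on 'c' 0 → fail=7;  out ∅∪∅=∅
  n19('bc'): parent n1 fail=0; on 'c' 0 → fail=7;  out ∅∪∅=∅
  n22('ca'): parent n7 fail=0; on 'a' 0 → fail=0;  out {5}∪∅={5}
  n23('ba'): parent n1 fail=0; on 'a' 0 → fail=0;  out ∅∪∅=∅
  n3('bbb'): parent n2 fail=1; on 'b' 1 → fail=2;  out ∅∪∅=∅
  n9('cba'): parent n8 fail=1; on 'a' 1 → fail=23;  out ∅∪∅=∅
  n13('ccc'): parent n12 fail=7; on 'c' 7 → fail=12;  out ∅∪∅=∅
  n16('bbc'): parent n2 fail=1; on 'c' 1 → fail=19;  out ∅∪∅=∅
  n20('bca'): parent n19 fail=7; on 'a' 7 → fail=22;  out ∅∪{5}={5}
  n24('bab'): parent n23 fail=0; on 'b' 0 → fail=1;  out ∅∪∅=∅
  n26('bcb'): parent n19 fail=7; on 'b' 7 → fail=8;  out ∅∪∅=∅
  n4('bbba'): parent n3 fail=2; on 'a' 2→1 → fail=23;  out ∅∪∅=∅
  n10('cbaa'): parent n9 fail=23; on 'a' 23→0 → fail=0;  out ∅∪∅=∅
  n14('cccc'): parent n13 fail=12; on 'c' 12 → fail=13;  out ∅∪∅=∅
  n17('bbcb'): parent n16 fail=19; on 'b' 19 → fail=26;  out ∅∪∅=∅
  n21('bcac'): parent n20 fail=22; on 'c' 22→0 → fail=7;  out {4}∪∅={4}
  n25('babc'): parent n24 fail=1; on 'c' 1 → fail=19;  out {6}∪∅={6}
  n27('bcbc'): parent n26 fail=8; on 'c' 8→1 → fail=19;  out {7}∪∅={7}
  n5('bbbac'): parent n4 fail=23; on 'c' 23→0 → fail=7;  out ∅∪∅=∅
  n11('cbaab'): parent n10 fail=0; on 'b' 0 → fail=1;  out {1}∪∅={1}
  n15('ccccc'): parent n14 fail=13; on 'c' 13 → fail=14;  out {2}∪∅={2}
  n18('bbcbc'): parent n17 fail=26; on 'c' 26 → fail=27;  out {3}∪{7}={3,7}
  n6('bbbaca'): parent n5 fail=7; on 'a' 7 → fail=22;  out {0}∪{5}={0,5}

Run:
[0] read 'a'  n0⇒n0
[1] read 'c'  n0⇒n7
[2] read 'a'  n7⇒n22  emit P5@[1:2]
[3] read 'a'  n22⇒n0 (fail-walked)
[4] read 'c'  n0⇒n7
[5] read 'a'  n7⇒n22  emit P5@[4:5]
[6] read 'a'  n22⇒n0 (fail-walked)
[7] read 'b'  n0⇒n1
[8] read 'b'  n1⇒n2
[9] read 'c'  n2⇒n16
[10] read 'b'  n16⇒n17
[11] read 'c'  n17⇒n18  emit P3@[7:11],P7@[8:11]
[12] read 'b'  n18⇒n26 (fail-walked)
[13] read 'a'  n26⇒n9 (fail-walked)
[14] read 'a'  n9⇒n10
[15] read 'b'  n10⇒n11  emit P1@[11:15]
[16] read 'b'  n11⇒n2 (fail-walked)
[17] read 'c'  n2⇒n16
[18] read 'b'  n16⇒n17
[19] read 'c'  n17⇒n18  emit P3@[15:19],P7@[16:19]
[20] read 'b'  n18⇒n26 (fail-walked)
[21] read 'c'  n26⇒n27  emit P7@[18:21]
[22] read 'b'  n27⇒n26 (fail-walked)
[23] read 'c'  n26⇒n27  emit P7@[20:23]
[24] read 'a'  n27⇒n20 (fail-walked)  emit P5@[23:24]
[25] read 'a'  n20⇒n0 (fail-walked)
[26] read 'a'  n0⇒n0
[27] read 'a'  n0⇒n0
[28] read 'c'  n0⇒n7
[29] read 'c'  n7⇒n12
[30] read 'a'  n12⇒n22 (fail-walked)  emit P5@[29:30]
[31] read 'c'  n22⇒n7 (fail-walked)
[32] read 'c'  n7⇒n12
[33] read 'c'  n12⇒n13
[34] read 'c'  n13⇒n14
[35] read 'c'  n14⇒n15  emit P2@[31:35]
[36] read 'b'  n15⇒n8 (fail-walked)
[37] read 'b'  n8⇒n2 (fail-walked)
[38] read 'a'  n2⇒n23 (fail-walked)
[39] read 'b'  n23⇒n24
[40] read 'c'  n24⇒n25  emit P6@[37:40]
[41] read 'c'  n25⇒n12 (fail-walked)
[42] read 'c'  n12⇒n13
[43] read 'c'  n13⇒n14
[44] read 'c'  n14⇒n15  emit P2@[40:44]
[45] read 'c'  n15⇒n15 (fail-walked)  emit P2@[41:45]
[46] read 'b'  n15⇒n8 (fail-walked)
[47] read 'c'  n8⇒n19 (fail-walked)
[48] read 'a'  n19⇒n20  emit P5@[47:48]
[49] read 'a'  n20⇒n0 (fail-walked)

All matches (sorted): [[2,5],[5,5],[11,3],[11,7],[15,1],[19,3],[19,7],[21,7],[23,7],[24,5],[30,5],[35,2],[40,6],[44,2],[45,2],[48,5]]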